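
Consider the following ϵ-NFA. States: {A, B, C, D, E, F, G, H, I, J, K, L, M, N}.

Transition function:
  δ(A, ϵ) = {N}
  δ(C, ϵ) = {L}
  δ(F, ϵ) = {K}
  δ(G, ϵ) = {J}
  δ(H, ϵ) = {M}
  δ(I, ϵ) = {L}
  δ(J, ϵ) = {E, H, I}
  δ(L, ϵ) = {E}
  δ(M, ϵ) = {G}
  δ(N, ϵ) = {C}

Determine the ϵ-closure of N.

Start with {N}.
From N via ϵ: add C.
From C via ϵ: add L.
From L via ϵ: add E.
No new states can be added; the closed set is {C, E, L, N}.

{C, E, L, N}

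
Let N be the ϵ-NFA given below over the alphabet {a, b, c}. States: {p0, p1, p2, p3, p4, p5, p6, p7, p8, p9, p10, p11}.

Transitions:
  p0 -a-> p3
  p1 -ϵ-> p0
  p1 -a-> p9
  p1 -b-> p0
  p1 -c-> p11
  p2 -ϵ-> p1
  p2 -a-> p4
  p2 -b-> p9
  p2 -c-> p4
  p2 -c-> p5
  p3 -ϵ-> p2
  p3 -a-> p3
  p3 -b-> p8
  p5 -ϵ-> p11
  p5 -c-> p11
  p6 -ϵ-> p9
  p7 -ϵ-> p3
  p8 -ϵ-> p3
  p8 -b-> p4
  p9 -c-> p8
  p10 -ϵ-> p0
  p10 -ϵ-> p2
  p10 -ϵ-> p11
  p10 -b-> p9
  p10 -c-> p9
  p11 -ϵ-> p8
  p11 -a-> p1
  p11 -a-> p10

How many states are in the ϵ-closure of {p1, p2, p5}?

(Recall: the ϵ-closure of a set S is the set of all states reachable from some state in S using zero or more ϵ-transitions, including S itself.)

Start with {p1, p2, p5}.
From p1 via ϵ: add p0.
From p5 via ϵ: add p11.
From p11 via ϵ: add p8.
From p8 via ϵ: add p3.
ϵ-closure = {p0, p1, p2, p3, p5, p8, p11}, which has 7 states.

7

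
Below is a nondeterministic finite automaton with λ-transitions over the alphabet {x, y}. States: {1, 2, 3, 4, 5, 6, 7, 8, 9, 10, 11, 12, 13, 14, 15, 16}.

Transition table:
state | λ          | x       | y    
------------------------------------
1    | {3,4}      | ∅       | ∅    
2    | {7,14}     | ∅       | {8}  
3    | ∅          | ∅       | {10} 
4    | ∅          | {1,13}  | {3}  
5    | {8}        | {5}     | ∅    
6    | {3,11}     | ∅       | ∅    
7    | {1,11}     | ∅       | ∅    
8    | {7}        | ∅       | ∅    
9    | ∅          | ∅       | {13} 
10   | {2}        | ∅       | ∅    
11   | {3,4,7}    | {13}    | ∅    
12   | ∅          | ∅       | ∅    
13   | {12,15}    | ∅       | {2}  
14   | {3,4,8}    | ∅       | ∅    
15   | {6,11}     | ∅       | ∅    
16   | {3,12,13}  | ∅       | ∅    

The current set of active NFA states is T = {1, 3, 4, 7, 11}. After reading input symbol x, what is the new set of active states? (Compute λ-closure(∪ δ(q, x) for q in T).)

4 on x → {1, 13}.
11 on x → {13}.
No x-transition from 1, 3, 7.
Union after reading x: {1, 13}.
Now take the λ-closure:
From 1 via λ: add 3, 4.
From 13 via λ: add 12, 15.
From 15 via λ: add 6, 11.
From 11 via λ: add 7.
No new states can be added; the closed set is {1, 3, 4, 6, 7, 11, 12, 13, 15}.

{1, 3, 4, 6, 7, 11, 12, 13, 15}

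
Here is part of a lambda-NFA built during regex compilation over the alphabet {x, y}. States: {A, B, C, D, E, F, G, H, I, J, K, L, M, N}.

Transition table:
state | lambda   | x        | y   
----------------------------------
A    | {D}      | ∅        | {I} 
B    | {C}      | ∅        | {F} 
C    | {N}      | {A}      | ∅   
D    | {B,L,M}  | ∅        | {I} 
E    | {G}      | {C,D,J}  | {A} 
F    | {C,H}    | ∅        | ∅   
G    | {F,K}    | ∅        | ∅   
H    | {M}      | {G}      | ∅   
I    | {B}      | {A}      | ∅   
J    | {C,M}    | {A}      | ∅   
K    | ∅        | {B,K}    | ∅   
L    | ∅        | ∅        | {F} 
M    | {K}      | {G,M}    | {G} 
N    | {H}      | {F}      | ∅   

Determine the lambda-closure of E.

Start with {E}.
From E via lambda: add G.
From G via lambda: add F, K.
From F via lambda: add C, H.
From C via lambda: add N.
From H via lambda: add M.
No new states can be added; the closed set is {C, E, F, G, H, K, M, N}.

{C, E, F, G, H, K, M, N}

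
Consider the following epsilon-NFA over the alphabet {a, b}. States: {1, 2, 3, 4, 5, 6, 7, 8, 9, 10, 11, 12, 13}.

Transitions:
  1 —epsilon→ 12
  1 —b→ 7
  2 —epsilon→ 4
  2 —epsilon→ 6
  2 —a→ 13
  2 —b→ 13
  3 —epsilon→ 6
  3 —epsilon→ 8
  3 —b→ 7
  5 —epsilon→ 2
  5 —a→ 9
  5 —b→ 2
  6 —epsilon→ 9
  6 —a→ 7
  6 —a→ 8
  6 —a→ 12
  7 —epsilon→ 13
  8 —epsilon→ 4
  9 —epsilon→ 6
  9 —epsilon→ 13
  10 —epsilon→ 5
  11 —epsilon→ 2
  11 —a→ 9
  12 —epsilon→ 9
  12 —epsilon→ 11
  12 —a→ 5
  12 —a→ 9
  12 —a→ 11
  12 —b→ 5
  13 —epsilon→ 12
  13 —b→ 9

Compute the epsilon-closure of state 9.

{2, 4, 6, 9, 11, 12, 13}

Start with {9}.
From 9 via epsilon: add 6, 13.
From 13 via epsilon: add 12.
From 12 via epsilon: add 11.
From 11 via epsilon: add 2.
From 2 via epsilon: add 4.
No new states can be added; the closed set is {2, 4, 6, 9, 11, 12, 13}.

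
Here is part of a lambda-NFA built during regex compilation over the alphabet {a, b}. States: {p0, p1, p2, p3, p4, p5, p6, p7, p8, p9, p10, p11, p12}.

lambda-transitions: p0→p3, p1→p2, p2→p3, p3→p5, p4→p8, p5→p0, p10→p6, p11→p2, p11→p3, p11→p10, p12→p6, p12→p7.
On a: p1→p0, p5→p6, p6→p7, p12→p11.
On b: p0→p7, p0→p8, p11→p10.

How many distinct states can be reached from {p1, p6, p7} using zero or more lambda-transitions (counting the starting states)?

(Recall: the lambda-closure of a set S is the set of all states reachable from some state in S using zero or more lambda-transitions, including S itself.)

Start with {p1, p6, p7}.
From p1 via lambda: add p2.
From p2 via lambda: add p3.
From p3 via lambda: add p5.
From p5 via lambda: add p0.
lambda-closure = {p0, p1, p2, p3, p5, p6, p7}, which has 7 states.

7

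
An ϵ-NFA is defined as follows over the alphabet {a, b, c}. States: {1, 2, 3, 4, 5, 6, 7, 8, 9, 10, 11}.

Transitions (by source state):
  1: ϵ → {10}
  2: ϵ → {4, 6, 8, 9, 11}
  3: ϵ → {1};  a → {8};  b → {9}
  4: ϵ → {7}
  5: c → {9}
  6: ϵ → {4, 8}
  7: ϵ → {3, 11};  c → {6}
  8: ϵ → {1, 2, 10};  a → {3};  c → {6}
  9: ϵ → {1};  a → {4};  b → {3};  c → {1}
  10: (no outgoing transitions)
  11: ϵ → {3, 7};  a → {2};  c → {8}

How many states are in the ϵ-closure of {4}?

Start with {4}.
From 4 via ϵ: add 7.
From 7 via ϵ: add 3, 11.
From 3 via ϵ: add 1.
From 1 via ϵ: add 10.
ϵ-closure = {1, 3, 4, 7, 10, 11}, which has 6 states.

6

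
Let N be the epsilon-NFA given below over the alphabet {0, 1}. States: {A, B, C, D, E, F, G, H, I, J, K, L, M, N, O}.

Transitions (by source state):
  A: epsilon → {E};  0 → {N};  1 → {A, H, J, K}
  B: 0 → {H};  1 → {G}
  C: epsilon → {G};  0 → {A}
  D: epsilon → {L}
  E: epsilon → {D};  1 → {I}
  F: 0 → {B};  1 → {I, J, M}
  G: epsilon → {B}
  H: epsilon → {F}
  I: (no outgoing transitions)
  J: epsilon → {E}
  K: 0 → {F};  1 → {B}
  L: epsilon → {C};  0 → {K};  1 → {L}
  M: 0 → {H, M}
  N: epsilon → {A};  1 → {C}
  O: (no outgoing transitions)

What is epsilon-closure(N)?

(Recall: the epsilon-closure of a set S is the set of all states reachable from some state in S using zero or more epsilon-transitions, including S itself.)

{A, B, C, D, E, G, L, N}

Start with {N}.
From N via epsilon: add A.
From A via epsilon: add E.
From E via epsilon: add D.
From D via epsilon: add L.
From L via epsilon: add C.
From C via epsilon: add G.
From G via epsilon: add B.
No new states can be added; the closed set is {A, B, C, D, E, G, L, N}.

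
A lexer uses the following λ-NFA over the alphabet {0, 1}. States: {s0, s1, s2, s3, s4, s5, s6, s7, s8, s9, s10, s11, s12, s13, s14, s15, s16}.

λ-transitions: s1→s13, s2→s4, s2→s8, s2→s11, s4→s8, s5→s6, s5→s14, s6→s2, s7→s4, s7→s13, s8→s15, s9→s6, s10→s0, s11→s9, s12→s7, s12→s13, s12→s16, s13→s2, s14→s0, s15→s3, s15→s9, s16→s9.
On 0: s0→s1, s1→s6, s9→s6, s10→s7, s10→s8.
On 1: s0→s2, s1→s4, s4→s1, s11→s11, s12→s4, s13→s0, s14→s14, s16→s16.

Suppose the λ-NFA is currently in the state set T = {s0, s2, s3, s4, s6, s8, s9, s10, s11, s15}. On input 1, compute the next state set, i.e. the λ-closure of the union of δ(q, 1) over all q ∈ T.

{s1, s2, s3, s4, s6, s8, s9, s11, s13, s15}

s0 on 1 → {s2}.
s4 on 1 → {s1}.
s11 on 1 → {s11}.
No 1-transition from s2, s3, s6, s8, s9, s10, s15.
Union after reading 1: {s1, s2, s11}.
Now take the λ-closure:
From s1 via λ: add s13.
From s2 via λ: add s4, s8.
From s11 via λ: add s9.
From s8 via λ: add s15.
From s9 via λ: add s6.
From s15 via λ: add s3.
No new states can be added; the closed set is {s1, s2, s3, s4, s6, s8, s9, s11, s13, s15}.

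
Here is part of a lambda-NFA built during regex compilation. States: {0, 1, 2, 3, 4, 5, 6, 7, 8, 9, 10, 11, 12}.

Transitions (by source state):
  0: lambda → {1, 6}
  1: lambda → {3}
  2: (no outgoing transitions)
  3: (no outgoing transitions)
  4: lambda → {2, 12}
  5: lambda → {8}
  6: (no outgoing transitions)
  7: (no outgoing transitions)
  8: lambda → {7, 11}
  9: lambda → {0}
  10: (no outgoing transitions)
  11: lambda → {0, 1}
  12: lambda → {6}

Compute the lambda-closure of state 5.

Start with {5}.
From 5 via lambda: add 8.
From 8 via lambda: add 7, 11.
From 11 via lambda: add 0, 1.
From 0 via lambda: add 6.
From 1 via lambda: add 3.
No new states can be added; the closed set is {0, 1, 3, 5, 6, 7, 8, 11}.

{0, 1, 3, 5, 6, 7, 8, 11}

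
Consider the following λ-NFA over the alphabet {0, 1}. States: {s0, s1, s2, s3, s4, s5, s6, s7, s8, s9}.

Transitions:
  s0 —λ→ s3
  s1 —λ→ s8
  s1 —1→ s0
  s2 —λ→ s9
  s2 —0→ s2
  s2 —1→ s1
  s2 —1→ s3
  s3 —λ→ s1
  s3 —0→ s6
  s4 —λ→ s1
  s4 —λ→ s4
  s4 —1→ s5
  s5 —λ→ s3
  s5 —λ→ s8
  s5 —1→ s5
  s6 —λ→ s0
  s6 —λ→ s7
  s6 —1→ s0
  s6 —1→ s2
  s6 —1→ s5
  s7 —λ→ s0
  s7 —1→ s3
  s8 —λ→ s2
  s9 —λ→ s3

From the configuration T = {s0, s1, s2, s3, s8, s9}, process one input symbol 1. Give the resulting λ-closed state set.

{s0, s1, s2, s3, s8, s9}

s1 on 1 → {s0}.
s2 on 1 → {s1, s3}.
No 1-transition from s0, s3, s8, s9.
Union after reading 1: {s0, s1, s3}.
Now take the λ-closure:
From s1 via λ: add s8.
From s8 via λ: add s2.
From s2 via λ: add s9.
No new states can be added; the closed set is {s0, s1, s2, s3, s8, s9}.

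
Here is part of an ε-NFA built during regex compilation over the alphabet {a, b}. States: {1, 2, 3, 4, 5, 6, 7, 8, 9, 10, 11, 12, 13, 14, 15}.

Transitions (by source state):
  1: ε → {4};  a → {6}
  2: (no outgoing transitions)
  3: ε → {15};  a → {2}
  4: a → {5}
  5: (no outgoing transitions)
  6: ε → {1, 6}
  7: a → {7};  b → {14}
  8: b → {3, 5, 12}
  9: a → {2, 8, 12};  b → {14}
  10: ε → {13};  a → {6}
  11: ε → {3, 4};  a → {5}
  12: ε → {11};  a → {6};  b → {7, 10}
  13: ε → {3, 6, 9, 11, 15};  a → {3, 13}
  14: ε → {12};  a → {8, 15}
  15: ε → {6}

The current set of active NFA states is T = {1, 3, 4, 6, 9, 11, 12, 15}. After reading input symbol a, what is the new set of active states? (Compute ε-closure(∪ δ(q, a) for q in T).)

{1, 2, 3, 4, 5, 6, 8, 11, 12, 15}

1 on a → {6}.
3 on a → {2}.
4 on a → {5}.
9 on a → {2, 8, 12}.
11 on a → {5}.
12 on a → {6}.
No a-transition from 6, 15.
Union after reading a: {2, 5, 6, 8, 12}.
Now take the ε-closure:
From 6 via ε: add 1.
From 12 via ε: add 11.
From 1 via ε: add 4.
From 11 via ε: add 3.
From 3 via ε: add 15.
No new states can be added; the closed set is {1, 2, 3, 4, 5, 6, 8, 11, 12, 15}.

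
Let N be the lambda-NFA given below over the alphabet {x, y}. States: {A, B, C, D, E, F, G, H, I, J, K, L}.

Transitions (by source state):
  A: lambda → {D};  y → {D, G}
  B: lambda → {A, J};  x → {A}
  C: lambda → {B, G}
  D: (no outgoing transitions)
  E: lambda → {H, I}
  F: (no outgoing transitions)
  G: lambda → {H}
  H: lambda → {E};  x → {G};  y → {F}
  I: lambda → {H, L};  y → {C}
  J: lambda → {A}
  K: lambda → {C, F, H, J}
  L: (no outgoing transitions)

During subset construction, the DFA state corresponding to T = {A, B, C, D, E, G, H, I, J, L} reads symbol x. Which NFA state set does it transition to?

{A, D, E, G, H, I, L}

B on x → {A}.
H on x → {G}.
No x-transition from A, C, D, E, G, I, J, L.
Union after reading x: {A, G}.
Now take the lambda-closure:
From A via lambda: add D.
From G via lambda: add H.
From H via lambda: add E.
From E via lambda: add I.
From I via lambda: add L.
No new states can be added; the closed set is {A, D, E, G, H, I, L}.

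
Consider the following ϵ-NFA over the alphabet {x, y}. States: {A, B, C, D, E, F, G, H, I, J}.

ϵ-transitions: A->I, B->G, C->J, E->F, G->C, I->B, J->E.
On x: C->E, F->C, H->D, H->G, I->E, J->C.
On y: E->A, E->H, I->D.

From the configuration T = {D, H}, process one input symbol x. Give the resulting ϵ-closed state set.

{C, D, E, F, G, J}

H on x → {D, G}.
No x-transition from D.
Union after reading x: {D, G}.
Now take the ϵ-closure:
From G via ϵ: add C.
From C via ϵ: add J.
From J via ϵ: add E.
From E via ϵ: add F.
No new states can be added; the closed set is {C, D, E, F, G, J}.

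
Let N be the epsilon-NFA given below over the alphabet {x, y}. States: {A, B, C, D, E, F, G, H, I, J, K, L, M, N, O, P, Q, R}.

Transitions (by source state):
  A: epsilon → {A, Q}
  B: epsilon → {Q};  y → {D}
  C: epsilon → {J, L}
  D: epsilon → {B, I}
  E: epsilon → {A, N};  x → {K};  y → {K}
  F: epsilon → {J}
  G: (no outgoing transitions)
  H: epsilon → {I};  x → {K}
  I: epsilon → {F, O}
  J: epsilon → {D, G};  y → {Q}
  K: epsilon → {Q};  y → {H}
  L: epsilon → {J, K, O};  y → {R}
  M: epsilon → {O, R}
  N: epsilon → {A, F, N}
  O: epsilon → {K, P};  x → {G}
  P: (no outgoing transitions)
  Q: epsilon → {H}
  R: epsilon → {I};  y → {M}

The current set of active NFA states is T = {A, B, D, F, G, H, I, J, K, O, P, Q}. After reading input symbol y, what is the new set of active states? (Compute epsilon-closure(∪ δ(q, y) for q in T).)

B on y → {D}.
J on y → {Q}.
K on y → {H}.
No y-transition from A, D, F, G, H, I, O, P, Q.
Union after reading y: {D, H, Q}.
Now take the epsilon-closure:
From D via epsilon: add B, I.
From I via epsilon: add F, O.
From F via epsilon: add J.
From O via epsilon: add K, P.
From J via epsilon: add G.
No new states can be added; the closed set is {B, D, F, G, H, I, J, K, O, P, Q}.

{B, D, F, G, H, I, J, K, O, P, Q}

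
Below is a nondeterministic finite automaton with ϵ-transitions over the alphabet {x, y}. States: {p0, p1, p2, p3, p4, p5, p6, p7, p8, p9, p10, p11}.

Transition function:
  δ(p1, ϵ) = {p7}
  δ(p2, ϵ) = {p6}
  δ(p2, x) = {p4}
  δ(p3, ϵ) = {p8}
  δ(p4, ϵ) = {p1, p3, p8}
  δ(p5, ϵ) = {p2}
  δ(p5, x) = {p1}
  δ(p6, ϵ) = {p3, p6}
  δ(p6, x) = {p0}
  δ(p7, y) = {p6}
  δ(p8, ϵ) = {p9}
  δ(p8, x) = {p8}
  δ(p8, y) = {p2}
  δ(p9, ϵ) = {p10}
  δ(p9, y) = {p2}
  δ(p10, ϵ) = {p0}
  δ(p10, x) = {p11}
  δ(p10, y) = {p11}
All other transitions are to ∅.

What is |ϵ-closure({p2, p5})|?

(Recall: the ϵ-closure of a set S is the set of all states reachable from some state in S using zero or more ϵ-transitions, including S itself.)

Start with {p2, p5}.
From p2 via ϵ: add p6.
From p6 via ϵ: add p3.
From p3 via ϵ: add p8.
From p8 via ϵ: add p9.
From p9 via ϵ: add p10.
From p10 via ϵ: add p0.
ϵ-closure = {p0, p2, p3, p5, p6, p8, p9, p10}, which has 8 states.

8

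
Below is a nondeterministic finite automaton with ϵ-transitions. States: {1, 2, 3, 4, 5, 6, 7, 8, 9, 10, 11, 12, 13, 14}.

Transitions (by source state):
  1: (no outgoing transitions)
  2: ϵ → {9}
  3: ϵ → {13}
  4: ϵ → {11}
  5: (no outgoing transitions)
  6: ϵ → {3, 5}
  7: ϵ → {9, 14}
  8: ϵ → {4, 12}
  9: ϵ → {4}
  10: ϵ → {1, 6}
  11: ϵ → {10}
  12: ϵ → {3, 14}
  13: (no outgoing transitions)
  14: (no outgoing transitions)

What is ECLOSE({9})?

Start with {9}.
From 9 via ϵ: add 4.
From 4 via ϵ: add 11.
From 11 via ϵ: add 10.
From 10 via ϵ: add 1, 6.
From 6 via ϵ: add 3, 5.
From 3 via ϵ: add 13.
No new states can be added; the closed set is {1, 3, 4, 5, 6, 9, 10, 11, 13}.

{1, 3, 4, 5, 6, 9, 10, 11, 13}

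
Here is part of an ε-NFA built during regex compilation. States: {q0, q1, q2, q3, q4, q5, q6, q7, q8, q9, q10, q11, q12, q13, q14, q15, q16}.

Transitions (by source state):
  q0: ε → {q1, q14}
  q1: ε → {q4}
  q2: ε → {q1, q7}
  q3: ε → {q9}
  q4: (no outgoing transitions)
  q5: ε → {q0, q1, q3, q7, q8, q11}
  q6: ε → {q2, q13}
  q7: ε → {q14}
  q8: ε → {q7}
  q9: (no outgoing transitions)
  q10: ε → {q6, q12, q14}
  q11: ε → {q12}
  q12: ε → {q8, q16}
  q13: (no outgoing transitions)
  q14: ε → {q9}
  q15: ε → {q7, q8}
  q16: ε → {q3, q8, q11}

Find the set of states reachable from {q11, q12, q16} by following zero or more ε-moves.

{q3, q7, q8, q9, q11, q12, q14, q16}

Start with {q11, q12, q16}.
From q12 via ε: add q8.
From q16 via ε: add q3.
From q3 via ε: add q9.
From q8 via ε: add q7.
From q7 via ε: add q14.
No new states can be added; the closed set is {q3, q7, q8, q9, q11, q12, q14, q16}.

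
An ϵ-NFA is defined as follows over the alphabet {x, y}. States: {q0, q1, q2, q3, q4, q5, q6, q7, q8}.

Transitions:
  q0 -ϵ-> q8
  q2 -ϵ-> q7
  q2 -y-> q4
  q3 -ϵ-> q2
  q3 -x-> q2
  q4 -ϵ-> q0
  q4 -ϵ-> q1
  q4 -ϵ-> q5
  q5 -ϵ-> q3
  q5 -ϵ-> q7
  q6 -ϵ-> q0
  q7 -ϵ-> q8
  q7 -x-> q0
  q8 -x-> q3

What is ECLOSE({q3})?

{q2, q3, q7, q8}

Start with {q3}.
From q3 via ϵ: add q2.
From q2 via ϵ: add q7.
From q7 via ϵ: add q8.
No new states can be added; the closed set is {q2, q3, q7, q8}.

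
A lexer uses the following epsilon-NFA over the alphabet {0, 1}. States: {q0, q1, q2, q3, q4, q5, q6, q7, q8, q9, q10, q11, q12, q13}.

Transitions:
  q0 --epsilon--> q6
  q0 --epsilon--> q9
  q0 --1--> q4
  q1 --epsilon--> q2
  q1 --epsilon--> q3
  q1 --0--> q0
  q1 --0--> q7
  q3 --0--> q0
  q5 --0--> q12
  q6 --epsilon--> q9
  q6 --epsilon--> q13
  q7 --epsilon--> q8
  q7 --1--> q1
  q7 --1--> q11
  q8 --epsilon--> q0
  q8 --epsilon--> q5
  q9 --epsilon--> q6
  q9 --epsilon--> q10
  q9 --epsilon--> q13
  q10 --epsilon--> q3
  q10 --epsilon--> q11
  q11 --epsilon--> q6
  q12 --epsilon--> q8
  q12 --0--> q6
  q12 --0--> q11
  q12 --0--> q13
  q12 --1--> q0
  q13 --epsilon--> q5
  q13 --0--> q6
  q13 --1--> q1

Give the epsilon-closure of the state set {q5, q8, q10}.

Start with {q5, q8, q10}.
From q8 via epsilon: add q0.
From q10 via epsilon: add q3, q11.
From q0 via epsilon: add q6, q9.
From q6 via epsilon: add q13.
No new states can be added; the closed set is {q0, q3, q5, q6, q8, q9, q10, q11, q13}.

{q0, q3, q5, q6, q8, q9, q10, q11, q13}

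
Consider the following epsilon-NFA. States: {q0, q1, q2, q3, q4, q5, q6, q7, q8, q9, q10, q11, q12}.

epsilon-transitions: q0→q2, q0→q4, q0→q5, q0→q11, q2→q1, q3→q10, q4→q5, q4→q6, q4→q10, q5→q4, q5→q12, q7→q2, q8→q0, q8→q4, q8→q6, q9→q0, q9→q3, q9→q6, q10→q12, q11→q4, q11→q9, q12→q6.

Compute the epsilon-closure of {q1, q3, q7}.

Start with {q1, q3, q7}.
From q3 via epsilon: add q10.
From q7 via epsilon: add q2.
From q10 via epsilon: add q12.
From q12 via epsilon: add q6.
No new states can be added; the closed set is {q1, q2, q3, q6, q7, q10, q12}.

{q1, q2, q3, q6, q7, q10, q12}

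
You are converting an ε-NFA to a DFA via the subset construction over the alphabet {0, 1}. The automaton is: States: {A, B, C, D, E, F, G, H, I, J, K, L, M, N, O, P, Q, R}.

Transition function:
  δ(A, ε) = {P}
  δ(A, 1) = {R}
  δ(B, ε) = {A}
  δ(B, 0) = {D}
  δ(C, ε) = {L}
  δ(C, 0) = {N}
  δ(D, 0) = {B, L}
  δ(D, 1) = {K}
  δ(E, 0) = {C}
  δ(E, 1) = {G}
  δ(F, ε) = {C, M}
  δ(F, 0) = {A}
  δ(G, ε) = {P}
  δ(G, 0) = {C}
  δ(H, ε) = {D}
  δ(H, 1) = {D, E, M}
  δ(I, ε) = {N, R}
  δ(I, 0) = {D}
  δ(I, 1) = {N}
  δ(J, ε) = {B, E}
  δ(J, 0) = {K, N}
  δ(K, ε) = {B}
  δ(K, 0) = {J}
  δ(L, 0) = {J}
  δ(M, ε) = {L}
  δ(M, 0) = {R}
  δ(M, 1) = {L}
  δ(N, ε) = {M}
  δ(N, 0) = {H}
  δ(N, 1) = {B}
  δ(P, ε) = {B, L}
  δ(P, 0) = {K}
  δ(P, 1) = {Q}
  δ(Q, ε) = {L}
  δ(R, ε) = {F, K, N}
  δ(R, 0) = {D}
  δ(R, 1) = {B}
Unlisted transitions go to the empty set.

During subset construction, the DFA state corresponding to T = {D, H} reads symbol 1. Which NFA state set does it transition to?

{A, B, D, E, K, L, M, P}

D on 1 → {K}.
H on 1 → {D, E, M}.
Union after reading 1: {D, E, K, M}.
Now take the ε-closure:
From K via ε: add B.
From M via ε: add L.
From B via ε: add A.
From A via ε: add P.
No new states can be added; the closed set is {A, B, D, E, K, L, M, P}.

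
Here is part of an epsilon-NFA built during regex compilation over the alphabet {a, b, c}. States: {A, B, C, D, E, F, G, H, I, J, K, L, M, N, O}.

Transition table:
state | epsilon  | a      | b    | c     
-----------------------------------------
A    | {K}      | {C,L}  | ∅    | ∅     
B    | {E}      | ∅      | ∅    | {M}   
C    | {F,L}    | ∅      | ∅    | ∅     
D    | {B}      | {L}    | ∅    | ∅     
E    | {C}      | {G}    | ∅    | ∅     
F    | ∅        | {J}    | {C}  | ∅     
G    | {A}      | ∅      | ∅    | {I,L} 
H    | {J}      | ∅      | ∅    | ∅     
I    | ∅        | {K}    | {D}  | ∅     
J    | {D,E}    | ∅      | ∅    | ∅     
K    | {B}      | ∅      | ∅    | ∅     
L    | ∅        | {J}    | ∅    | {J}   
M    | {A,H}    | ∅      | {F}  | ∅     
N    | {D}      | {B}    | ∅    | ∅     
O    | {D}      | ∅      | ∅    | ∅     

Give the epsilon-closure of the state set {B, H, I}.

Start with {B, H, I}.
From B via epsilon: add E.
From H via epsilon: add J.
From E via epsilon: add C.
From J via epsilon: add D.
From C via epsilon: add F, L.
No new states can be added; the closed set is {B, C, D, E, F, H, I, J, L}.

{B, C, D, E, F, H, I, J, L}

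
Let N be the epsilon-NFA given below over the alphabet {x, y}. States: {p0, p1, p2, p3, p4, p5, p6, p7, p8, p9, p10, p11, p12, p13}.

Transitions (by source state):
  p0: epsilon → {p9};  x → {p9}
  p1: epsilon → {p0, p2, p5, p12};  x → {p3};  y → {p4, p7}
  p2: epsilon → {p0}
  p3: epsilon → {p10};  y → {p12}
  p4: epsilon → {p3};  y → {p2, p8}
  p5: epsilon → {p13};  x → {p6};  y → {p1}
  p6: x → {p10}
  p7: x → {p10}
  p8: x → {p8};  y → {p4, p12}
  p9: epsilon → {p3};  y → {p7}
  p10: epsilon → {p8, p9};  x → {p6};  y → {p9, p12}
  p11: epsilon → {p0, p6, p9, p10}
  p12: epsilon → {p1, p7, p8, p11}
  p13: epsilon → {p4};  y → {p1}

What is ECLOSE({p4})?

{p3, p4, p8, p9, p10}

Start with {p4}.
From p4 via epsilon: add p3.
From p3 via epsilon: add p10.
From p10 via epsilon: add p8, p9.
No new states can be added; the closed set is {p3, p4, p8, p9, p10}.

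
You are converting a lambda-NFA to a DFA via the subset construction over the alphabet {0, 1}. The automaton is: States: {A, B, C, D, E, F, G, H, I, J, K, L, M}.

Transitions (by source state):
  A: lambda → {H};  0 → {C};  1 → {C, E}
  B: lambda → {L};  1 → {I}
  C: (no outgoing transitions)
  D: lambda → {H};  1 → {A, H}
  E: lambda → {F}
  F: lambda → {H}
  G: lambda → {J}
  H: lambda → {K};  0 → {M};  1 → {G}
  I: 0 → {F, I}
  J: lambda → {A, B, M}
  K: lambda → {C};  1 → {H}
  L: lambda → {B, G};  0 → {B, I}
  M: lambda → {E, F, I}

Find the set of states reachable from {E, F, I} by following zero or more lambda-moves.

Start with {E, F, I}.
From F via lambda: add H.
From H via lambda: add K.
From K via lambda: add C.
No new states can be added; the closed set is {C, E, F, H, I, K}.

{C, E, F, H, I, K}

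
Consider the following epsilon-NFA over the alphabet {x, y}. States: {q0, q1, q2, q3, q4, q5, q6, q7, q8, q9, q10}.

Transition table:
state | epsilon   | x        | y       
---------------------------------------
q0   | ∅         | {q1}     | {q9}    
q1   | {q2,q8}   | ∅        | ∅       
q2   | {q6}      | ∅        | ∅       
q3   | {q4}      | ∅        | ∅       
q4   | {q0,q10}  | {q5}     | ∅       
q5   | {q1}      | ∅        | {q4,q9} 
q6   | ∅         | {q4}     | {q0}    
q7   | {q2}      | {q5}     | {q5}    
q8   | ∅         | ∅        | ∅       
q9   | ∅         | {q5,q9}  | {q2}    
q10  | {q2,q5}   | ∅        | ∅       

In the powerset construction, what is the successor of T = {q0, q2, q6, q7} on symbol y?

{q0, q1, q2, q5, q6, q8, q9}

q0 on y → {q9}.
q6 on y → {q0}.
q7 on y → {q5}.
No y-transition from q2.
Union after reading y: {q0, q5, q9}.
Now take the epsilon-closure:
From q5 via epsilon: add q1.
From q1 via epsilon: add q2, q8.
From q2 via epsilon: add q6.
No new states can be added; the closed set is {q0, q1, q2, q5, q6, q8, q9}.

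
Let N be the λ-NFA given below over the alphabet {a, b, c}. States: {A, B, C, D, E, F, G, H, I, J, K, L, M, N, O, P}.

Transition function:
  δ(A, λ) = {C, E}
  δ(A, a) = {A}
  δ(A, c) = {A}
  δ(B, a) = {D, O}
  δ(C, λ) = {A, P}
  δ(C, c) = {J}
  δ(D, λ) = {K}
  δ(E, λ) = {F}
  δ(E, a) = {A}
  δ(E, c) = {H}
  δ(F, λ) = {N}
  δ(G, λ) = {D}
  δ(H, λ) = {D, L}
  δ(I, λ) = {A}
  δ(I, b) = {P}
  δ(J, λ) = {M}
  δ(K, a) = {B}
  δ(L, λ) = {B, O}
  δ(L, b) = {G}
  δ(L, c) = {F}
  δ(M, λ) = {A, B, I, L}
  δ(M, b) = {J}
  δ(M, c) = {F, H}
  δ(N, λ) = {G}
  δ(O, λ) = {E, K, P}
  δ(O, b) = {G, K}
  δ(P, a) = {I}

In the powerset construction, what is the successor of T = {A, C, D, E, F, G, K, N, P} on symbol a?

A on a → {A}.
E on a → {A}.
K on a → {B}.
P on a → {I}.
No a-transition from C, D, F, G, N.
Union after reading a: {A, B, I}.
Now take the λ-closure:
From A via λ: add C, E.
From C via λ: add P.
From E via λ: add F.
From F via λ: add N.
From N via λ: add G.
From G via λ: add D.
From D via λ: add K.
No new states can be added; the closed set is {A, B, C, D, E, F, G, I, K, N, P}.

{A, B, C, D, E, F, G, I, K, N, P}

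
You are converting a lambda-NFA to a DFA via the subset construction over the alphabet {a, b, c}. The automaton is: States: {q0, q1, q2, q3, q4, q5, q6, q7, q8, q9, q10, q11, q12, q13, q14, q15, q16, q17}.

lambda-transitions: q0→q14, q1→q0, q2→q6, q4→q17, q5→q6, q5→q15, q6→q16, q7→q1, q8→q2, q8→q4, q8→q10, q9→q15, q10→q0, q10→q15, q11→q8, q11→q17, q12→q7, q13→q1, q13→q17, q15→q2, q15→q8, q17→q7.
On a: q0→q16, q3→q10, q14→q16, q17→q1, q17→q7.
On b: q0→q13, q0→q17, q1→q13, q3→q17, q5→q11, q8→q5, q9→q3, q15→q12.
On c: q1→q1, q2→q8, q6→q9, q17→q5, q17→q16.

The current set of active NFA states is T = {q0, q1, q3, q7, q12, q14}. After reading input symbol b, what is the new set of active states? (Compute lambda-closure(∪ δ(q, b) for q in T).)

q0 on b → {q13, q17}.
q1 on b → {q13}.
q3 on b → {q17}.
No b-transition from q7, q12, q14.
Union after reading b: {q13, q17}.
Now take the lambda-closure:
From q13 via lambda: add q1.
From q17 via lambda: add q7.
From q1 via lambda: add q0.
From q0 via lambda: add q14.
No new states can be added; the closed set is {q0, q1, q7, q13, q14, q17}.

{q0, q1, q7, q13, q14, q17}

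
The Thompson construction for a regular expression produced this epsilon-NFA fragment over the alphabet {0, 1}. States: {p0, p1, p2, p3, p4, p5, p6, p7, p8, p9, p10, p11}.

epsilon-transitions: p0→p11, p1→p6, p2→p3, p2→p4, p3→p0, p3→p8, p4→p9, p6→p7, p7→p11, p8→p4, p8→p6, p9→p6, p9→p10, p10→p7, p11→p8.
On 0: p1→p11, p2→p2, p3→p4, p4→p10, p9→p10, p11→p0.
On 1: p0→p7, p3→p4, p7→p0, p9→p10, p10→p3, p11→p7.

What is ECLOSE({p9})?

Start with {p9}.
From p9 via epsilon: add p6, p10.
From p6 via epsilon: add p7.
From p7 via epsilon: add p11.
From p11 via epsilon: add p8.
From p8 via epsilon: add p4.
No new states can be added; the closed set is {p4, p6, p7, p8, p9, p10, p11}.

{p4, p6, p7, p8, p9, p10, p11}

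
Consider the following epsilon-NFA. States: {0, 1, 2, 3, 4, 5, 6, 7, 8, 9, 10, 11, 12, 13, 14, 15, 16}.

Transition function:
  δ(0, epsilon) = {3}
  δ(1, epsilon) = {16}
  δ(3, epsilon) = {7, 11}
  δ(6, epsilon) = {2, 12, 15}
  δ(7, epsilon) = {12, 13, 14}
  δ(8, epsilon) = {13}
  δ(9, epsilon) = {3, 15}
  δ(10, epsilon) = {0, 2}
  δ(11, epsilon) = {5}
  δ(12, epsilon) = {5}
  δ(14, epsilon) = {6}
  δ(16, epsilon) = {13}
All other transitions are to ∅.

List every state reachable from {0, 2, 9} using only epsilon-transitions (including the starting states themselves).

{0, 2, 3, 5, 6, 7, 9, 11, 12, 13, 14, 15}

Start with {0, 2, 9}.
From 0 via epsilon: add 3.
From 9 via epsilon: add 15.
From 3 via epsilon: add 7, 11.
From 7 via epsilon: add 12, 13, 14.
From 11 via epsilon: add 5.
From 14 via epsilon: add 6.
No new states can be added; the closed set is {0, 2, 3, 5, 6, 7, 9, 11, 12, 13, 14, 15}.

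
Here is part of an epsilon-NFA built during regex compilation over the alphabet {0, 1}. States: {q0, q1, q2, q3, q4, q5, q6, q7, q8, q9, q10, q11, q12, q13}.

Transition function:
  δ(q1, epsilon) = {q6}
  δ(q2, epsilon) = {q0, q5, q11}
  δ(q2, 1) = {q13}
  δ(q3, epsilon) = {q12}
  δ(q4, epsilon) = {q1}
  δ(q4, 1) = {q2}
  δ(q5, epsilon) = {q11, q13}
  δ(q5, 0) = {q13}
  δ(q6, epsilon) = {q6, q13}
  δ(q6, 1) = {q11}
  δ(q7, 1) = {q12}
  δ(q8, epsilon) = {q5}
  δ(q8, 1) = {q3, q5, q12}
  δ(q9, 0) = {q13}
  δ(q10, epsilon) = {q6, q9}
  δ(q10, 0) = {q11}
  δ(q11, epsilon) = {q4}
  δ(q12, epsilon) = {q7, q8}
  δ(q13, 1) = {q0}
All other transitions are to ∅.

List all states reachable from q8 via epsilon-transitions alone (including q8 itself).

{q1, q4, q5, q6, q8, q11, q13}

Start with {q8}.
From q8 via epsilon: add q5.
From q5 via epsilon: add q11, q13.
From q11 via epsilon: add q4.
From q4 via epsilon: add q1.
From q1 via epsilon: add q6.
No new states can be added; the closed set is {q1, q4, q5, q6, q8, q11, q13}.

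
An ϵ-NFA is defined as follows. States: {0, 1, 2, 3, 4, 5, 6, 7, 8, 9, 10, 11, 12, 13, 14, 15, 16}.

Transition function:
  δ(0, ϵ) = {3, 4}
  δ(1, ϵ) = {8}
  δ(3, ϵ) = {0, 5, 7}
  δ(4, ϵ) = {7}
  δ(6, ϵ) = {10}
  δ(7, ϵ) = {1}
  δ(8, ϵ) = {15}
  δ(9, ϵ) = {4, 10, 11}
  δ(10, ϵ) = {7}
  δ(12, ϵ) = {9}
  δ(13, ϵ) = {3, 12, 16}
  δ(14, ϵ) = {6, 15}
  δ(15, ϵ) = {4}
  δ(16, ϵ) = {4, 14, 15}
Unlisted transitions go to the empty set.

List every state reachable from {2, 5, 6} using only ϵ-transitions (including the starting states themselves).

Start with {2, 5, 6}.
From 6 via ϵ: add 10.
From 10 via ϵ: add 7.
From 7 via ϵ: add 1.
From 1 via ϵ: add 8.
From 8 via ϵ: add 15.
From 15 via ϵ: add 4.
No new states can be added; the closed set is {1, 2, 4, 5, 6, 7, 8, 10, 15}.

{1, 2, 4, 5, 6, 7, 8, 10, 15}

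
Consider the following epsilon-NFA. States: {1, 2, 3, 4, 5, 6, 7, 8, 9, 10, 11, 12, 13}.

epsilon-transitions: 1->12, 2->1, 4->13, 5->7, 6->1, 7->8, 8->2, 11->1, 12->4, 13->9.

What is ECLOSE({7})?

{1, 2, 4, 7, 8, 9, 12, 13}

Start with {7}.
From 7 via epsilon: add 8.
From 8 via epsilon: add 2.
From 2 via epsilon: add 1.
From 1 via epsilon: add 12.
From 12 via epsilon: add 4.
From 4 via epsilon: add 13.
From 13 via epsilon: add 9.
No new states can be added; the closed set is {1, 2, 4, 7, 8, 9, 12, 13}.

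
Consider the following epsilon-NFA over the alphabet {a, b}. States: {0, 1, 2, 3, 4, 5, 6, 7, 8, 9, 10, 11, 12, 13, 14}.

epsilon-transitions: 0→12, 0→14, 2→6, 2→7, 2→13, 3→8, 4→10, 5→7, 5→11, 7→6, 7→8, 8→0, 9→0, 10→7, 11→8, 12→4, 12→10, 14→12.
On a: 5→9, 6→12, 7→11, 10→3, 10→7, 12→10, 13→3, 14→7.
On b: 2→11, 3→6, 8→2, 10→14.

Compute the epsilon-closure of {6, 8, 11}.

{0, 4, 6, 7, 8, 10, 11, 12, 14}

Start with {6, 8, 11}.
From 8 via epsilon: add 0.
From 0 via epsilon: add 12, 14.
From 12 via epsilon: add 4, 10.
From 10 via epsilon: add 7.
No new states can be added; the closed set is {0, 4, 6, 7, 8, 10, 11, 12, 14}.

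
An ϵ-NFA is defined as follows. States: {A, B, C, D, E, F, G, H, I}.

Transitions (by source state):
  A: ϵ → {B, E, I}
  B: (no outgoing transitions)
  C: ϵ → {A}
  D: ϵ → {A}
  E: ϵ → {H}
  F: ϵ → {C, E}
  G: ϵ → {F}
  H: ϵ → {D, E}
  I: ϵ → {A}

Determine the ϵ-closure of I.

Start with {I}.
From I via ϵ: add A.
From A via ϵ: add B, E.
From E via ϵ: add H.
From H via ϵ: add D.
No new states can be added; the closed set is {A, B, D, E, H, I}.

{A, B, D, E, H, I}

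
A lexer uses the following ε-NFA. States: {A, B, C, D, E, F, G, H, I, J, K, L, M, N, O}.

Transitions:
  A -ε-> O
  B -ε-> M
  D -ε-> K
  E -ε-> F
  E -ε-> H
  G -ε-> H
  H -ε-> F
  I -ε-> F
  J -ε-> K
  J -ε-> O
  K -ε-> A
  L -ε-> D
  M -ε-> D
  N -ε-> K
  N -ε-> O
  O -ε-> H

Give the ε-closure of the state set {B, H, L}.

{A, B, D, F, H, K, L, M, O}

Start with {B, H, L}.
From B via ε: add M.
From H via ε: add F.
From L via ε: add D.
From D via ε: add K.
From K via ε: add A.
From A via ε: add O.
No new states can be added; the closed set is {A, B, D, F, H, K, L, M, O}.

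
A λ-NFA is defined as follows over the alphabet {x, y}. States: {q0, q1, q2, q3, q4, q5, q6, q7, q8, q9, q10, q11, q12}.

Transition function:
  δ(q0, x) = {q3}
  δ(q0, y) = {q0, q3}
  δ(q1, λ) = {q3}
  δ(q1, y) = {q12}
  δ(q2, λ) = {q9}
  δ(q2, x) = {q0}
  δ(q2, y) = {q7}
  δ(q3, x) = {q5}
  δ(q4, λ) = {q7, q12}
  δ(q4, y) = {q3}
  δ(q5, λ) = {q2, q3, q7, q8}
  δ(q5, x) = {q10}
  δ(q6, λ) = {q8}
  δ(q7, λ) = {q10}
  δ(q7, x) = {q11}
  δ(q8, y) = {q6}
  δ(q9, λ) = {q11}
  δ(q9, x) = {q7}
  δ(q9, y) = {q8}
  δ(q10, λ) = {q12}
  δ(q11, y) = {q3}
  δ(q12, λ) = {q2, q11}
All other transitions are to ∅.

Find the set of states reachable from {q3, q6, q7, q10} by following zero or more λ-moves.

Start with {q3, q6, q7, q10}.
From q6 via λ: add q8.
From q10 via λ: add q12.
From q12 via λ: add q2, q11.
From q2 via λ: add q9.
No new states can be added; the closed set is {q2, q3, q6, q7, q8, q9, q10, q11, q12}.

{q2, q3, q6, q7, q8, q9, q10, q11, q12}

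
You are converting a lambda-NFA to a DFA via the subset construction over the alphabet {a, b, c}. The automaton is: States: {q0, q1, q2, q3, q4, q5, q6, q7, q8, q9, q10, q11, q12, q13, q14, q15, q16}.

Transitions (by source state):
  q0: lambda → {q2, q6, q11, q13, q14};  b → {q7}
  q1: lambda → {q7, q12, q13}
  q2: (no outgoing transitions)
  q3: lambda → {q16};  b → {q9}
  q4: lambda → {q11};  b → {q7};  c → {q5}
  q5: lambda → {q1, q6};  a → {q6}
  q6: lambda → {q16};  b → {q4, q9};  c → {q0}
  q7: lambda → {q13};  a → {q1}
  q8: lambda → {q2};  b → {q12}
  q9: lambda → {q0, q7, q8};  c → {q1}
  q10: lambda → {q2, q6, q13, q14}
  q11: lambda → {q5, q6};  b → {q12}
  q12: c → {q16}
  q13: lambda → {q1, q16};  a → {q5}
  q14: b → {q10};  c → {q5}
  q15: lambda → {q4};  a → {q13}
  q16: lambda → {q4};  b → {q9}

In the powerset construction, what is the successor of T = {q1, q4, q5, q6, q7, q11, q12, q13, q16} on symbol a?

q5 on a → {q6}.
q7 on a → {q1}.
q13 on a → {q5}.
No a-transition from q1, q4, q6, q11, q12, q16.
Union after reading a: {q1, q5, q6}.
Now take the lambda-closure:
From q1 via lambda: add q7, q12, q13.
From q6 via lambda: add q16.
From q16 via lambda: add q4.
From q4 via lambda: add q11.
No new states can be added; the closed set is {q1, q4, q5, q6, q7, q11, q12, q13, q16}.

{q1, q4, q5, q6, q7, q11, q12, q13, q16}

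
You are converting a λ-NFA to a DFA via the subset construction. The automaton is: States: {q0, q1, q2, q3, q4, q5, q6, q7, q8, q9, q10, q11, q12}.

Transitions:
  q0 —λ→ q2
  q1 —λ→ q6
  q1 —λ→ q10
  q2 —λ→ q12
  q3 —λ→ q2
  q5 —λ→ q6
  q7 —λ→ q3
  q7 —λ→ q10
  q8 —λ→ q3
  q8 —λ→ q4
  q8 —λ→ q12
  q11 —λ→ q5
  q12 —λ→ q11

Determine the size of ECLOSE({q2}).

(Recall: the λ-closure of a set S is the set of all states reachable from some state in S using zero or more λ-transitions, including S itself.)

Start with {q2}.
From q2 via λ: add q12.
From q12 via λ: add q11.
From q11 via λ: add q5.
From q5 via λ: add q6.
λ-closure = {q2, q5, q6, q11, q12}, which has 5 states.

5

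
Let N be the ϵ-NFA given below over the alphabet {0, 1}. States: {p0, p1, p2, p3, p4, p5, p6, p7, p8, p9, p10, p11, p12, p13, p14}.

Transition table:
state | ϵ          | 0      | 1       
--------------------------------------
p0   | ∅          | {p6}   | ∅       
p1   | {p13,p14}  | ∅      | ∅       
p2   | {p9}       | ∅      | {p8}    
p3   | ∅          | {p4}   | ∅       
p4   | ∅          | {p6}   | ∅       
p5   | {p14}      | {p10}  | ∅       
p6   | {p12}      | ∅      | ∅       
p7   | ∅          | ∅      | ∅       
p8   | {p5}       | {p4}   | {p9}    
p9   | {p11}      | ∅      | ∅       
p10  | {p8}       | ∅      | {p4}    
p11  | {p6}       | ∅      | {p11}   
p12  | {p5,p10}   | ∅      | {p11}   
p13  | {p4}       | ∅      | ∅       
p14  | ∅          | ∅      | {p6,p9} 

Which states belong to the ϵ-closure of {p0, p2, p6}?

Start with {p0, p2, p6}.
From p2 via ϵ: add p9.
From p6 via ϵ: add p12.
From p9 via ϵ: add p11.
From p12 via ϵ: add p5, p10.
From p5 via ϵ: add p14.
From p10 via ϵ: add p8.
No new states can be added; the closed set is {p0, p2, p5, p6, p8, p9, p10, p11, p12, p14}.

{p0, p2, p5, p6, p8, p9, p10, p11, p12, p14}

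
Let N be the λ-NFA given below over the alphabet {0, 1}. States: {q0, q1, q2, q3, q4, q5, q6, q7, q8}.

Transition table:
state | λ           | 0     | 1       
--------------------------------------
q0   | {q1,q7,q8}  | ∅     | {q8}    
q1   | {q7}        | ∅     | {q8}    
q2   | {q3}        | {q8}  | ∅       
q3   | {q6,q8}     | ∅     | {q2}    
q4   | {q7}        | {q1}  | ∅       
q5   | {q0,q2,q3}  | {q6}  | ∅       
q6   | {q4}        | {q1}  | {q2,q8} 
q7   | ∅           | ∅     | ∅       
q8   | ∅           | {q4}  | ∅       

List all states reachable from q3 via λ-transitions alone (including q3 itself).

{q3, q4, q6, q7, q8}

Start with {q3}.
From q3 via λ: add q6, q8.
From q6 via λ: add q4.
From q4 via λ: add q7.
No new states can be added; the closed set is {q3, q4, q6, q7, q8}.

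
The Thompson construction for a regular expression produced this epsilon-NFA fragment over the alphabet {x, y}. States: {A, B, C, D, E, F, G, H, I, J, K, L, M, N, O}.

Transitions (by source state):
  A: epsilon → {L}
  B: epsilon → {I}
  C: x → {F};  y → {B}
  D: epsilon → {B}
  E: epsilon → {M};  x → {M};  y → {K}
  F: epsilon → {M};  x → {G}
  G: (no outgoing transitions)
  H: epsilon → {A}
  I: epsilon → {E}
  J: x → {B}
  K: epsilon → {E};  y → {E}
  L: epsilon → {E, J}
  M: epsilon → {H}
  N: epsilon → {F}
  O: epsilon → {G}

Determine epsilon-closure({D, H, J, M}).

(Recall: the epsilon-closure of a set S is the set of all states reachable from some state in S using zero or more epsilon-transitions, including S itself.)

Start with {D, H, J, M}.
From D via epsilon: add B.
From H via epsilon: add A.
From A via epsilon: add L.
From B via epsilon: add I.
From I via epsilon: add E.
No new states can be added; the closed set is {A, B, D, E, H, I, J, L, M}.

{A, B, D, E, H, I, J, L, M}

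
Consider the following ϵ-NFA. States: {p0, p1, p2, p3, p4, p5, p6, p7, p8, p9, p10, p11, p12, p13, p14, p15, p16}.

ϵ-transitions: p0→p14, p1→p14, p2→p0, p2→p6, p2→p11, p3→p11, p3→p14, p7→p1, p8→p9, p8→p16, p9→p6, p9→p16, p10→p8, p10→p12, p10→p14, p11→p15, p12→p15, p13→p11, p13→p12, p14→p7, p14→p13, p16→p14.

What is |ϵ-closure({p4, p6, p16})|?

Start with {p4, p6, p16}.
From p16 via ϵ: add p14.
From p14 via ϵ: add p7, p13.
From p7 via ϵ: add p1.
From p13 via ϵ: add p11, p12.
From p11 via ϵ: add p15.
ϵ-closure = {p1, p4, p6, p7, p11, p12, p13, p14, p15, p16}, which has 10 states.

10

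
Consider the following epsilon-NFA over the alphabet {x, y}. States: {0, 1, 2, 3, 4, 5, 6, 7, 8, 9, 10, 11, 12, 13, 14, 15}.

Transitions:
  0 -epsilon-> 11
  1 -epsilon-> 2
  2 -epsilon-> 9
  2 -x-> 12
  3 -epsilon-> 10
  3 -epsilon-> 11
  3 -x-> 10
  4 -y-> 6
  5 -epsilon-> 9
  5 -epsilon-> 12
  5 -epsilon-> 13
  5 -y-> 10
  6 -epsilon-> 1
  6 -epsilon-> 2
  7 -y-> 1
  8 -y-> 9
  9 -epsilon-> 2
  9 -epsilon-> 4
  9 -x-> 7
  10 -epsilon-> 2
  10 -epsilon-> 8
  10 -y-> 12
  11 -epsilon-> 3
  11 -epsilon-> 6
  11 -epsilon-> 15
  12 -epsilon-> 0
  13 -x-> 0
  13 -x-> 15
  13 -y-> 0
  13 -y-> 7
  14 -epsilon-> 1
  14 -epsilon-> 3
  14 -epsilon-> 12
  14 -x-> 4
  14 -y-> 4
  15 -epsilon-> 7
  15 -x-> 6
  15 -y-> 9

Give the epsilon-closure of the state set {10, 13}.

Start with {10, 13}.
From 10 via epsilon: add 2, 8.
From 2 via epsilon: add 9.
From 9 via epsilon: add 4.
No new states can be added; the closed set is {2, 4, 8, 9, 10, 13}.

{2, 4, 8, 9, 10, 13}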